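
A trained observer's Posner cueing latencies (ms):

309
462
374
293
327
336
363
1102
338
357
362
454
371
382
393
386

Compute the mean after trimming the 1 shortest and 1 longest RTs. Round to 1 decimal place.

Sorted: 293, 309, 327, 336, 338, 357, 362, 363, 371, 374, 382, 386, 393, 454, 462, 1102
Drop lowest 1 (293) and highest 1 (1102)
Remaining (n=14): Σ = 5214, mean = 5214/14 = 372.429

372.4 ms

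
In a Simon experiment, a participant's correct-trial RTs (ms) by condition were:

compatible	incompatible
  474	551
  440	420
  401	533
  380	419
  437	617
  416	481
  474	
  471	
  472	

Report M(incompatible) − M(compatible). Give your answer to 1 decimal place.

M(compatible) = 3965/9 = 440.556
M(incompatible) = 3021/6 = 503.500
Difference = 503.500 − 440.556 = 62.944 ms

62.9 ms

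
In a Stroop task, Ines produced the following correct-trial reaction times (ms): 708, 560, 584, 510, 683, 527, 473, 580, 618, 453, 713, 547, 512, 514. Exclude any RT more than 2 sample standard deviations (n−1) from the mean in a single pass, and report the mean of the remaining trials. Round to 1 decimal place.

n = 14, ΣRT = 7982, M = 570.143
Σ(x−M)² = 90537.71; s = √(90537.71/13) = 83.453
Cutoffs: 570.143 ± 2·83.453 → [403.2, 737.0]
No RTs fall outside the cutoffs; all 14 retained. Mean = 7982/14 = 570.143

570.1 ms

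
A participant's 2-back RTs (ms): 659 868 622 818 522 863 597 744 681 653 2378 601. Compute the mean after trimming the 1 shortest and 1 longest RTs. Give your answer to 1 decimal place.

710.6 ms

Sorted: 522, 597, 601, 622, 653, 659, 681, 744, 818, 863, 868, 2378
Drop lowest 1 (522) and highest 1 (2378)
Remaining (n=10): Σ = 7106, mean = 7106/10 = 710.600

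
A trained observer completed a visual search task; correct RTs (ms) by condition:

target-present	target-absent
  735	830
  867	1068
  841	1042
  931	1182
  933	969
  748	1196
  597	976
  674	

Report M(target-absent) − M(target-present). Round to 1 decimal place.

246.8 ms

M(target-present) = 6326/8 = 790.750
M(target-absent) = 7263/7 = 1037.571
Difference = 1037.571 − 790.750 = 246.821 ms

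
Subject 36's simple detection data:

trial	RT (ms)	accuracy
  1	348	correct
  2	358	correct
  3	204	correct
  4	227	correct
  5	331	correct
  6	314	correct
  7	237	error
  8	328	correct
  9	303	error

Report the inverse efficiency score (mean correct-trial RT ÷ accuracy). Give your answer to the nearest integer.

388 ms

Correct trials (n=7): 348, 358, 204, 227, 331, 314, 328
Mean correct RT = 2110/7 = 301.4286 ms
Proportion correct = 7/9
IES = 301.4286 / (7/9) = 387.551 ms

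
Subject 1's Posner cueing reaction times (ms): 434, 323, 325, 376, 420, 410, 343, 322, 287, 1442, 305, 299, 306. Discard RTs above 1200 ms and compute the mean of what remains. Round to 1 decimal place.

345.8 ms

Excluded: 1442
Retained (n=12): Σ = 4150
Mean = 4150/12 = 345.8333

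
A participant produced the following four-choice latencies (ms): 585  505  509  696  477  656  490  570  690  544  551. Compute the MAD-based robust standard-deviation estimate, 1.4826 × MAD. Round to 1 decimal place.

Sorted: 477, 490, 505, 509, 544, 551, 570, 585, 656, 690, 696 → median = 551
|x − 551| sorted: 0, 7, 19, 34, 42, 46, 61, 74, 105, 139, 145 → MAD = 46
Robust SD ≈ 1.4826 × 46 = 68.200

68.2 ms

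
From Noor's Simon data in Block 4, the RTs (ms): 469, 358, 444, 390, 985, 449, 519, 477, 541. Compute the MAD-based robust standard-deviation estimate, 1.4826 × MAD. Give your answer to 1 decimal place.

74.1 ms

Sorted: 358, 390, 444, 449, 469, 477, 519, 541, 985 → median = 469
|x − 469| sorted: 0, 8, 20, 25, 50, 72, 79, 111, 516 → MAD = 50
Robust SD ≈ 1.4826 × 50 = 74.130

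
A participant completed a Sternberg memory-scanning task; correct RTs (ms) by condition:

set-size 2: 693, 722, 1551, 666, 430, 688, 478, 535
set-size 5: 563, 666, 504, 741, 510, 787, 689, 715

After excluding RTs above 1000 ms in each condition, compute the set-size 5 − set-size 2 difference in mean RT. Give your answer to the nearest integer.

set-size 2: exclude 1551
M(set-size 2) = 4212/7 = 601.714
M(set-size 5) = 5175/8 = 646.875
Difference = 646.875 − 601.714 = 45.161 ms

45 ms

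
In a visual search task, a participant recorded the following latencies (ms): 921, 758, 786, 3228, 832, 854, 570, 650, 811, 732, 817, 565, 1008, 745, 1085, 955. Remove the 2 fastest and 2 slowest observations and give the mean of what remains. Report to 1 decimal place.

822.4 ms

Sorted: 565, 570, 650, 732, 745, 758, 786, 811, 817, 832, 854, 921, 955, 1008, 1085, 3228
Drop lowest 2 (565, 570) and highest 2 (1085, 3228)
Remaining (n=12): Σ = 9869, mean = 9869/12 = 822.417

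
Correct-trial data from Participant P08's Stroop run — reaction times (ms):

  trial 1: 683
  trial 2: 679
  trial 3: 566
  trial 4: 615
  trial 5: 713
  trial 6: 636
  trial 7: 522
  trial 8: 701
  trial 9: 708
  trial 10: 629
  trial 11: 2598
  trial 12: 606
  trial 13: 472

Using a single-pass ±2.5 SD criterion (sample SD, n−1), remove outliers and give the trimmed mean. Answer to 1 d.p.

n = 13, ΣRT = 10128, M = 779.077
Σ(x−M)² = 3648898.92; s = √(3648898.92/12) = 551.430
Cutoffs: 779.077 ± 2.5·551.430 → [-599.5, 2157.7]
Outside: 2598 → excluded.
Retained (n=12): Σ = 7530, mean = 7530/12 = 627.500

627.5 ms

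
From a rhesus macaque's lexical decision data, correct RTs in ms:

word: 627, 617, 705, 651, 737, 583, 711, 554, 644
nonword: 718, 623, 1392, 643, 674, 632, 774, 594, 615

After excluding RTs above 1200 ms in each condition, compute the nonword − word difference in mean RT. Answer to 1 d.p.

nonword: exclude 1392
M(word) = 5829/9 = 647.667
M(nonword) = 5273/8 = 659.125
Difference = 659.125 − 647.667 = 11.458 ms

11.5 ms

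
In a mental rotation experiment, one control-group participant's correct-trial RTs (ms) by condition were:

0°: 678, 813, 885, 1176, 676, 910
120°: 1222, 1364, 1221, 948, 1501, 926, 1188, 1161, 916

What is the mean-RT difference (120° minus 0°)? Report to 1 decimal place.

304.4 ms

M(0°) = 5138/6 = 856.333
M(120°) = 10447/9 = 1160.778
Difference = 1160.778 − 856.333 = 304.444 ms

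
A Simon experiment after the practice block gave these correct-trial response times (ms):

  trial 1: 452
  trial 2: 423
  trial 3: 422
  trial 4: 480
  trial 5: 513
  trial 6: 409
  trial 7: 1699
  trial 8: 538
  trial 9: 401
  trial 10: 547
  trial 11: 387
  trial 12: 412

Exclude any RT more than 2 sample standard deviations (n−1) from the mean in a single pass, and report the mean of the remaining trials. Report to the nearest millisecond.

453 ms

n = 12, ΣRT = 6683, M = 556.917
Σ(x−M)² = 1455860.92; s = √(1455860.92/11) = 363.801
Cutoffs: 556.917 ± 2·363.801 → [-170.7, 1284.5]
Outside: 1699 → excluded.
Retained (n=11): Σ = 4984, mean = 4984/11 = 453.091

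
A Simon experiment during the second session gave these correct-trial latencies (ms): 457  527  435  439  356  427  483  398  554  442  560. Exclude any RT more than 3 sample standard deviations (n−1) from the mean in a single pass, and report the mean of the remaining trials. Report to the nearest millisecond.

462 ms

n = 11, ΣRT = 5078, M = 461.636
Σ(x−M)² = 40972.55; s = √(40972.55/10) = 64.010
Cutoffs: 461.636 ± 3·64.010 → [269.6, 653.7]
No RTs fall outside the cutoffs; all 11 retained. Mean = 5078/11 = 461.636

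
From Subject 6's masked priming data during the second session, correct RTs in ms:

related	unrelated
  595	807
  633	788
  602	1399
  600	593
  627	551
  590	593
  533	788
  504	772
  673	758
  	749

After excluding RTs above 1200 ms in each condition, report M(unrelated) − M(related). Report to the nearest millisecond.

unrelated: exclude 1399
M(related) = 5357/9 = 595.222
M(unrelated) = 6399/9 = 711.000
Difference = 711.000 − 595.222 = 115.778 ms

116 ms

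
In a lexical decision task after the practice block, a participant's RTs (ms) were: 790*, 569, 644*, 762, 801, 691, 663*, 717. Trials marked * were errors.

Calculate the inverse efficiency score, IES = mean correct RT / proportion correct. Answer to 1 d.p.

Correct trials (n=5): 569, 762, 801, 691, 717
Mean correct RT = 3540/5 = 708.0000 ms
Proportion correct = 5/8
IES = 708.0000 / (5/8) = 1132.800 ms

1132.8 ms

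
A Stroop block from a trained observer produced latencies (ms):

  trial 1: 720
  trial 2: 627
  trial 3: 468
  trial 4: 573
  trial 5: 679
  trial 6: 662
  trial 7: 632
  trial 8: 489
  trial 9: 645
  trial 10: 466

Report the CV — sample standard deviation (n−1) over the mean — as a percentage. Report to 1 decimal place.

15.5%

n = 10, Σ = 5961, M = 596.1000
Σ(x−M)² = 76540.900; s = √(76540.900/9) = 92.2201
CV = 92.2201 / 596.1000 = 0.15471 = 15.471%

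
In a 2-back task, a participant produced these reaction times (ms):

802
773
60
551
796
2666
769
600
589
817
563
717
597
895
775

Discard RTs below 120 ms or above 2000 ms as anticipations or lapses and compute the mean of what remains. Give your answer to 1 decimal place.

Excluded: 60, 2666
Retained (n=13): Σ = 9244
Mean = 9244/13 = 711.0769

711.1 ms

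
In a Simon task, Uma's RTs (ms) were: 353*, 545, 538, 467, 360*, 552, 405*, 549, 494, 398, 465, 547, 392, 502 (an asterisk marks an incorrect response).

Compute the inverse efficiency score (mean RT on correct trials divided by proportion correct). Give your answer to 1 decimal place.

630.5 ms

Correct trials (n=11): 545, 538, 467, 552, 549, 494, 398, 465, 547, 392, 502
Mean correct RT = 5449/11 = 495.3636 ms
Proportion correct = 11/14
IES = 495.3636 / (11/14) = 630.463 ms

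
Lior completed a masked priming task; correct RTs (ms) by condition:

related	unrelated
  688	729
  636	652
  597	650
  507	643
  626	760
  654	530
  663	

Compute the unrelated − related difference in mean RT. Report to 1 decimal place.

36.2 ms

M(related) = 4371/7 = 624.429
M(unrelated) = 3964/6 = 660.667
Difference = 660.667 − 624.429 = 36.238 ms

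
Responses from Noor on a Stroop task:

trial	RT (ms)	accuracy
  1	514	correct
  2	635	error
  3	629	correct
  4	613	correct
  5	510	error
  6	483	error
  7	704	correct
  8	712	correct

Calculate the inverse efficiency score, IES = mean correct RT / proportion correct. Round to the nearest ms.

1015 ms

Correct trials (n=5): 514, 629, 613, 704, 712
Mean correct RT = 3172/5 = 634.4000 ms
Proportion correct = 5/8
IES = 634.4000 / (5/8) = 1015.040 ms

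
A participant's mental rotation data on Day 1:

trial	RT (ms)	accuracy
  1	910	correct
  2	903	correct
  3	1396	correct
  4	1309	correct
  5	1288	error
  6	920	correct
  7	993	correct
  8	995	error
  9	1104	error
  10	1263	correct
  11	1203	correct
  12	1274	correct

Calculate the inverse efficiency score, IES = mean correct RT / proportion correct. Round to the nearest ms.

1507 ms

Correct trials (n=9): 910, 903, 1396, 1309, 920, 993, 1263, 1203, 1274
Mean correct RT = 10171/9 = 1130.1111 ms
Proportion correct = 9/12
IES = 1130.1111 / (9/12) = 1506.815 ms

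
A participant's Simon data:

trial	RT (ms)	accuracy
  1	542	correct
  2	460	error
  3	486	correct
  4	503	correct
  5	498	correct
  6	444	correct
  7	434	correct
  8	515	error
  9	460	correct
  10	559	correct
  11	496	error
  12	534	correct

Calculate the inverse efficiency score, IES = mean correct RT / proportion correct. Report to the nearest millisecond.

661 ms

Correct trials (n=9): 542, 486, 503, 498, 444, 434, 460, 559, 534
Mean correct RT = 4460/9 = 495.5556 ms
Proportion correct = 9/12
IES = 495.5556 / (9/12) = 660.741 ms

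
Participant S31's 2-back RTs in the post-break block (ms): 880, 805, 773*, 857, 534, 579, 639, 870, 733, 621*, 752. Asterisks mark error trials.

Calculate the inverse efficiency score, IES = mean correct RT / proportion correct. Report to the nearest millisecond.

903 ms

Correct trials (n=9): 880, 805, 857, 534, 579, 639, 870, 733, 752
Mean correct RT = 6649/9 = 738.7778 ms
Proportion correct = 9/11
IES = 738.7778 / (9/11) = 902.951 ms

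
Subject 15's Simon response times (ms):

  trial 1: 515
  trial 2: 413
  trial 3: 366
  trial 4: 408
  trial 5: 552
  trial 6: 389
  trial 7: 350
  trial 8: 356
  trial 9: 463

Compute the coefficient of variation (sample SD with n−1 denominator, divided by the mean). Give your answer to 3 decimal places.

0.170

n = 9, Σ = 3812, M = 423.5556
Σ(x−M)² = 41250.222; s = √(41250.222/8) = 71.8072
CV = 71.8072 / 423.5556 = 0.16953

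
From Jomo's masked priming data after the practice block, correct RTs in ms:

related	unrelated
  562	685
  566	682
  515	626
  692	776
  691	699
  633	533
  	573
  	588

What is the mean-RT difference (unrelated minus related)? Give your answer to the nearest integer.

M(related) = 3659/6 = 609.833
M(unrelated) = 5162/8 = 645.250
Difference = 645.250 − 609.833 = 35.417 ms

35 ms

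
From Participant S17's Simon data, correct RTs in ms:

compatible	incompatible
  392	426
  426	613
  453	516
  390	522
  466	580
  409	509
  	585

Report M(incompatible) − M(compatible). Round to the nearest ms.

113 ms

M(compatible) = 2536/6 = 422.667
M(incompatible) = 3751/7 = 535.857
Difference = 535.857 − 422.667 = 113.190 ms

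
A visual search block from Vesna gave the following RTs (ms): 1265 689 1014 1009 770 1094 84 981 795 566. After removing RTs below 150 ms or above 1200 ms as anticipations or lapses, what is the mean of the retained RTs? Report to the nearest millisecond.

Excluded: 84, 1265
Retained (n=8): Σ = 6918
Mean = 6918/8 = 864.7500

865 ms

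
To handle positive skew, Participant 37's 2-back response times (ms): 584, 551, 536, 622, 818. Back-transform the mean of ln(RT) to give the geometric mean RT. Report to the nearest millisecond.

615 ms

ln(RT): 6.3699, 6.3117, 6.2841, 6.4329, 6.7069
Mean ln(RT) = 32.1056/5 = 6.42111
Geometric mean = exp(6.42111) = 614.69 ms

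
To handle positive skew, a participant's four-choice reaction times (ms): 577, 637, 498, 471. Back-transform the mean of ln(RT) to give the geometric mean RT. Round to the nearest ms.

542 ms

ln(RT): 6.3578, 6.4568, 6.2106, 6.1549
Mean ln(RT) = 25.1801/4 = 6.29502
Geometric mean = exp(6.29502) = 541.87 ms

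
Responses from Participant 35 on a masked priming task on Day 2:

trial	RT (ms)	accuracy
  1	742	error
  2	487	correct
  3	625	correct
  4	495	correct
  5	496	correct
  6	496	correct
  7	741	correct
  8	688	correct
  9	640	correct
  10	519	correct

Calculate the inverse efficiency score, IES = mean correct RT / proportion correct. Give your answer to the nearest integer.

Correct trials (n=9): 487, 625, 495, 496, 496, 741, 688, 640, 519
Mean correct RT = 5187/9 = 576.3333 ms
Proportion correct = 9/10
IES = 576.3333 / (9/10) = 640.370 ms

640 ms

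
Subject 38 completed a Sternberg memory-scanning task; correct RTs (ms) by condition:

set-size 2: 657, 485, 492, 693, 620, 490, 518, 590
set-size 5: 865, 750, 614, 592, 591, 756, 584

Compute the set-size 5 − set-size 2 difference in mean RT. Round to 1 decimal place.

M(set-size 2) = 4545/8 = 568.125
M(set-size 5) = 4752/7 = 678.857
Difference = 678.857 − 568.125 = 110.732 ms

110.7 ms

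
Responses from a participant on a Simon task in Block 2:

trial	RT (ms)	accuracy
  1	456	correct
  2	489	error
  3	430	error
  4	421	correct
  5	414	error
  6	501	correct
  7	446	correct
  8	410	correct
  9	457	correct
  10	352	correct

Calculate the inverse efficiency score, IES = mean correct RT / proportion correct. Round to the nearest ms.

621 ms

Correct trials (n=7): 456, 421, 501, 446, 410, 457, 352
Mean correct RT = 3043/7 = 434.7143 ms
Proportion correct = 7/10
IES = 434.7143 / (7/10) = 621.020 ms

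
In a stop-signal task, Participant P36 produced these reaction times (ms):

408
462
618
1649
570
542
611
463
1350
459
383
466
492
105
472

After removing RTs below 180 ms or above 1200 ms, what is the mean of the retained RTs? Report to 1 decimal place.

495.5 ms

Excluded: 105, 1350, 1649
Retained (n=12): Σ = 5946
Mean = 5946/12 = 495.5000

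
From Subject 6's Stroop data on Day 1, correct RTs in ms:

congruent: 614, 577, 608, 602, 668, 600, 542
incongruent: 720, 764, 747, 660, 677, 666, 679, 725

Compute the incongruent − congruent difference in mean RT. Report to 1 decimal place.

103.2 ms

M(congruent) = 4211/7 = 601.571
M(incongruent) = 5638/8 = 704.750
Difference = 704.750 − 601.571 = 103.179 ms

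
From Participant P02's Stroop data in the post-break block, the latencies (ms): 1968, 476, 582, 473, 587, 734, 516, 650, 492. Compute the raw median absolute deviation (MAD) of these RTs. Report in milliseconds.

90 ms

Sorted: 473, 476, 492, 516, 582, 587, 650, 734, 1968 → median = 582
|x − 582|: 1386, 106, 0, 109, 5, 152, 66, 68, 90
Sorted deviations: 0, 5, 66, 68, 90, 106, 109, 152, 1386 → MAD = 90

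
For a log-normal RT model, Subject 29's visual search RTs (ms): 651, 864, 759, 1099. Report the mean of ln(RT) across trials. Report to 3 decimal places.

6.719

ln(RT): 6.4785, 6.7616, 6.6320, 7.0022
Σ ln(RT) = 26.8742
Mean = 26.8742/4 = 6.71856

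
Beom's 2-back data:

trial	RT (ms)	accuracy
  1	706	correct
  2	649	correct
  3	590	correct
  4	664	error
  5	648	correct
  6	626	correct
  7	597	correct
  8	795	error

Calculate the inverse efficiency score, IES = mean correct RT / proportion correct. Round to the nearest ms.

Correct trials (n=6): 706, 649, 590, 648, 626, 597
Mean correct RT = 3816/6 = 636.0000 ms
Proportion correct = 6/8
IES = 636.0000 / (6/8) = 848.000 ms

848 ms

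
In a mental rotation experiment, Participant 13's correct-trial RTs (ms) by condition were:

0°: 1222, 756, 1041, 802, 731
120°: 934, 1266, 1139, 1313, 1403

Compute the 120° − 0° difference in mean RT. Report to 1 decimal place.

M(0°) = 4552/5 = 910.400
M(120°) = 6055/5 = 1211.000
Difference = 1211.000 − 910.400 = 300.600 ms

300.6 ms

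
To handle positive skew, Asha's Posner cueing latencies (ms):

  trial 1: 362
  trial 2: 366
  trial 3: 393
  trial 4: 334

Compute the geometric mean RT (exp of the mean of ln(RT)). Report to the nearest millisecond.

363 ms

ln(RT): 5.8916, 5.9026, 5.9738, 5.8111
Mean ln(RT) = 23.5792/4 = 5.89481
Geometric mean = exp(5.89481) = 363.15 ms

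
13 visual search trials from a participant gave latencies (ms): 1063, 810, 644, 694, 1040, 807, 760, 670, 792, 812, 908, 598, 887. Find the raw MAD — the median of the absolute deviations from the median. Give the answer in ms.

Sorted: 598, 644, 670, 694, 760, 792, 807, 810, 812, 887, 908, 1040, 1063 → median = 807
|x − 807|: 256, 3, 163, 113, 233, 0, 47, 137, 15, 5, 101, 209, 80
Sorted deviations: 0, 3, 5, 15, 47, 80, 101, 113, 137, 163, 209, 233, 256 → MAD = 101

101 ms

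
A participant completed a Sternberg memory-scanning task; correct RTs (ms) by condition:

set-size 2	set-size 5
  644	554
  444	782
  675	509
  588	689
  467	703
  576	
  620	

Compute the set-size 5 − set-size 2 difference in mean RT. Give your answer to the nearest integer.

M(set-size 2) = 4014/7 = 573.429
M(set-size 5) = 3237/5 = 647.400
Difference = 647.400 − 573.429 = 73.971 ms

74 ms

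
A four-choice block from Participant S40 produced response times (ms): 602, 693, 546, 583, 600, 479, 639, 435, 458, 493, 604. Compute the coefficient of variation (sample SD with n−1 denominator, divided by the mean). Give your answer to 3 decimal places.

0.147

n = 11, Σ = 6132, M = 557.4545
Σ(x−M)² = 66962.727; s = √(66962.727/10) = 81.8308
CV = 81.8308 / 557.4545 = 0.14679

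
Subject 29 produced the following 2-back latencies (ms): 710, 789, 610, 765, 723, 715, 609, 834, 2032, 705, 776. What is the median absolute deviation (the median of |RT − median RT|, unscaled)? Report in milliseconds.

53 ms

Sorted: 609, 610, 705, 710, 715, 723, 765, 776, 789, 834, 2032 → median = 723
|x − 723|: 13, 66, 113, 42, 0, 8, 114, 111, 1309, 18, 53
Sorted deviations: 0, 8, 13, 18, 42, 53, 66, 111, 113, 114, 1309 → MAD = 53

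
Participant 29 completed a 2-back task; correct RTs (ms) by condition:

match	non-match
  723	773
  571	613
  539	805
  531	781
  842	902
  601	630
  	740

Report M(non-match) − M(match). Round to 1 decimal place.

M(match) = 3807/6 = 634.500
M(non-match) = 5244/7 = 749.143
Difference = 749.143 − 634.500 = 114.643 ms

114.6 ms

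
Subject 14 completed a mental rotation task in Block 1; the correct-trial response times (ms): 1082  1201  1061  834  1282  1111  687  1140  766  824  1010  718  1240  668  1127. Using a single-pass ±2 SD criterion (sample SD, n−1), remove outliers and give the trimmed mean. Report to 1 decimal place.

983.4 ms

n = 15, ΣRT = 14751, M = 983.400
Σ(x−M)² = 632991.60; s = √(632991.60/14) = 212.635
Cutoffs: 983.400 ± 2·212.635 → [558.1, 1408.7]
No RTs fall outside the cutoffs; all 15 retained. Mean = 14751/15 = 983.400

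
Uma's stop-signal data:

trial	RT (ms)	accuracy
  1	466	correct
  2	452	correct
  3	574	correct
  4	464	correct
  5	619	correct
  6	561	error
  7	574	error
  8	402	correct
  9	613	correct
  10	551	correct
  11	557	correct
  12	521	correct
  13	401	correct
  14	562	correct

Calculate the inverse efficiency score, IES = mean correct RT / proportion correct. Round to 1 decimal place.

Correct trials (n=12): 466, 452, 574, 464, 619, 402, 613, 551, 557, 521, 401, 562
Mean correct RT = 6182/12 = 515.1667 ms
Proportion correct = 12/14
IES = 515.1667 / (12/14) = 601.028 ms

601.0 ms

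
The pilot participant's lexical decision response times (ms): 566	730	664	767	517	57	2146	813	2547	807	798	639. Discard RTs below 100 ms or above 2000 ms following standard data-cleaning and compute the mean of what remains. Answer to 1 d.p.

700.1 ms

Excluded: 57, 2146, 2547
Retained (n=9): Σ = 6301
Mean = 6301/9 = 700.1111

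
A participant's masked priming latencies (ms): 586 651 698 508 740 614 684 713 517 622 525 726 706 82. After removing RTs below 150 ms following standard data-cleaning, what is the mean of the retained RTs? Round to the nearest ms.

Excluded: 82
Retained (n=13): Σ = 8290
Mean = 8290/13 = 637.6923

638 ms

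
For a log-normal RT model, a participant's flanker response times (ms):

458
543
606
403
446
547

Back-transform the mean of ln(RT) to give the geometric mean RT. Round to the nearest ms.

ln(RT): 6.1269, 6.2971, 6.4069, 5.9989, 6.1003, 6.3044
Mean ln(RT) = 37.2346/6 = 6.20576
Geometric mean = exp(6.20576) = 495.60 ms

496 ms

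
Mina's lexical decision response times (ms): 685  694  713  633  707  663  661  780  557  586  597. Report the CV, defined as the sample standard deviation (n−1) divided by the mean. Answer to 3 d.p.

n = 11, Σ = 7276, M = 661.4545
Σ(x−M)² = 41968.727; s = √(41968.727/10) = 64.7833
CV = 64.7833 / 661.4545 = 0.09794

0.098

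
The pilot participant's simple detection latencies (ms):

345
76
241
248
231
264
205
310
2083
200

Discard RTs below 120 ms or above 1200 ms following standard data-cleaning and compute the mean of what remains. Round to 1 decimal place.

255.5 ms

Excluded: 76, 2083
Retained (n=8): Σ = 2044
Mean = 2044/8 = 255.5000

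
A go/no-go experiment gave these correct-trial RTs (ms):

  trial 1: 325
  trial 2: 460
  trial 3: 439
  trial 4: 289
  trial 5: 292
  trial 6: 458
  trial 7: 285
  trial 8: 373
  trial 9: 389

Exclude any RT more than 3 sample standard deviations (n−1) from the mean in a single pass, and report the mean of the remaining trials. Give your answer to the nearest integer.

n = 9, ΣRT = 3310, M = 367.778
Σ(x−M)² = 42825.56; s = √(42825.56/8) = 73.166
Cutoffs: 367.778 ± 3·73.166 → [148.3, 587.3]
No RTs fall outside the cutoffs; all 9 retained. Mean = 3310/9 = 367.778

368 ms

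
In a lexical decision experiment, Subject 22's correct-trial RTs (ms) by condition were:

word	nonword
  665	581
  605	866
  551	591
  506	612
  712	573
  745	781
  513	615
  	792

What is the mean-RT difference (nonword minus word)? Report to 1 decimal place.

62.5 ms

M(word) = 4297/7 = 613.857
M(nonword) = 5411/8 = 676.375
Difference = 676.375 − 613.857 = 62.518 ms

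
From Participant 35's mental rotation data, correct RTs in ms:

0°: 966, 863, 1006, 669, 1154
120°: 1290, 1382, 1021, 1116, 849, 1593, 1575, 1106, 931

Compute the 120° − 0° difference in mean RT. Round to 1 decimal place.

275.4 ms

M(0°) = 4658/5 = 931.600
M(120°) = 10863/9 = 1207.000
Difference = 1207.000 − 931.600 = 275.400 ms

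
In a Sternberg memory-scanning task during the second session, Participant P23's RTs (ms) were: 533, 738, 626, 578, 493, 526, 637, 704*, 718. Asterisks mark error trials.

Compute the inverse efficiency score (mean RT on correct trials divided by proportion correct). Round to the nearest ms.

Correct trials (n=8): 533, 738, 626, 578, 493, 526, 637, 718
Mean correct RT = 4849/8 = 606.1250 ms
Proportion correct = 8/9
IES = 606.1250 / (8/9) = 681.891 ms

682 ms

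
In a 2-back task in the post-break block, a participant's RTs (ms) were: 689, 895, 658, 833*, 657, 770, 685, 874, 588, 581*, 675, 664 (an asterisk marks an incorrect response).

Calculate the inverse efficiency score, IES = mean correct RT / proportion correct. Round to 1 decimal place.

858.6 ms

Correct trials (n=10): 689, 895, 658, 657, 770, 685, 874, 588, 675, 664
Mean correct RT = 7155/10 = 715.5000 ms
Proportion correct = 10/12
IES = 715.5000 / (10/12) = 858.600 ms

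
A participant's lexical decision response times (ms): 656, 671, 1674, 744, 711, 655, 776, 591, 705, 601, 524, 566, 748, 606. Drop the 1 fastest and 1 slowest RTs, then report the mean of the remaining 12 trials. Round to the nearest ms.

Sorted: 524, 566, 591, 601, 606, 655, 656, 671, 705, 711, 744, 748, 776, 1674
Drop lowest 1 (524) and highest 1 (1674)
Remaining (n=12): Σ = 8030, mean = 8030/12 = 669.167

669 ms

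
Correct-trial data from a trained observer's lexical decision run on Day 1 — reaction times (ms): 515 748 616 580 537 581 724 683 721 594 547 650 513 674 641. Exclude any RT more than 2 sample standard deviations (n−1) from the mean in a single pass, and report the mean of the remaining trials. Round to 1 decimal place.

621.6 ms

n = 15, ΣRT = 9324, M = 621.600
Σ(x−M)² = 84093.60; s = √(84093.60/14) = 77.503
Cutoffs: 621.600 ± 2·77.503 → [466.6, 776.6]
No RTs fall outside the cutoffs; all 15 retained. Mean = 9324/15 = 621.600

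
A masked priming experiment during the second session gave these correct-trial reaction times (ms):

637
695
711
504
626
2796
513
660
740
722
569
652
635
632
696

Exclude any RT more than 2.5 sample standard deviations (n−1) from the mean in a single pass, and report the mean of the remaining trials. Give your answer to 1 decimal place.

n = 15, ΣRT = 11788, M = 785.867
Σ(x−M)² = 4397609.73; s = √(4397609.73/14) = 560.460
Cutoffs: 785.867 ± 2.5·560.460 → [-615.3, 2187.0]
Outside: 2796 → excluded.
Retained (n=14): Σ = 8992, mean = 8992/14 = 642.286

642.3 ms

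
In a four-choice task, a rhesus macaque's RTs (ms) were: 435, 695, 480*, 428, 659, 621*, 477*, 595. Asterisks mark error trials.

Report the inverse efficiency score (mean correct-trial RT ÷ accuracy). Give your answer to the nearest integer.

900 ms

Correct trials (n=5): 435, 695, 428, 659, 595
Mean correct RT = 2812/5 = 562.4000 ms
Proportion correct = 5/8
IES = 562.4000 / (5/8) = 899.840 ms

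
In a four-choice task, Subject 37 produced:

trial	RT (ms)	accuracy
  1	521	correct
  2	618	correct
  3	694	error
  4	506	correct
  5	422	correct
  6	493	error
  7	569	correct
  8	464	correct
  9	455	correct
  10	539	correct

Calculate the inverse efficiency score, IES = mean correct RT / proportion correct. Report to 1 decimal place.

Correct trials (n=8): 521, 618, 506, 422, 569, 464, 455, 539
Mean correct RT = 4094/8 = 511.7500 ms
Proportion correct = 8/10
IES = 511.7500 / (8/10) = 639.688 ms

639.7 ms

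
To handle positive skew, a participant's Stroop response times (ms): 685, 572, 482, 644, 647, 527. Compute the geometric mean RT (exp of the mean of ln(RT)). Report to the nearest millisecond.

ln(RT): 6.5294, 6.3491, 6.1779, 6.4677, 6.4723, 6.2672
Mean ln(RT) = 38.2637/6 = 6.37729
Geometric mean = exp(6.37729) = 588.33 ms

588 ms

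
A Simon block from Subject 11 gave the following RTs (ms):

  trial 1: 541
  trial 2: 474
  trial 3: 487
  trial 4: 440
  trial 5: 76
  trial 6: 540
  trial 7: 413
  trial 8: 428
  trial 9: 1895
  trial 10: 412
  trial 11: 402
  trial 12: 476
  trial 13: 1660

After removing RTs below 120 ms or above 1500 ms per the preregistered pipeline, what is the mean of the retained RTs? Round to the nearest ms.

Excluded: 76, 1660, 1895
Retained (n=10): Σ = 4613
Mean = 4613/10 = 461.3000

461 ms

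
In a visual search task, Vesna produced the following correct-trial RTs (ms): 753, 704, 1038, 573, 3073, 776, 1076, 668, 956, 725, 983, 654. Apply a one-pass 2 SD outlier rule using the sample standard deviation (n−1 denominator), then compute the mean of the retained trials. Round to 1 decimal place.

809.6 ms

n = 12, ΣRT = 11979, M = 998.250
Σ(x−M)² = 4993432.25; s = √(4993432.25/11) = 673.757
Cutoffs: 998.250 ± 2·673.757 → [-349.3, 2345.8]
Outside: 3073 → excluded.
Retained (n=11): Σ = 8906, mean = 8906/11 = 809.636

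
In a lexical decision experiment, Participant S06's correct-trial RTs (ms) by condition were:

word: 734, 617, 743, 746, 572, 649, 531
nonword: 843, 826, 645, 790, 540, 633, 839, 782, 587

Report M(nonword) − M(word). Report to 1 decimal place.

M(word) = 4592/7 = 656.000
M(nonword) = 6485/9 = 720.556
Difference = 720.556 − 656.000 = 64.556 ms

64.6 ms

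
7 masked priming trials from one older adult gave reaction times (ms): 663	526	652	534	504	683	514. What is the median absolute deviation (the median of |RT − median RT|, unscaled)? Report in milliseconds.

30 ms

Sorted: 504, 514, 526, 534, 652, 663, 683 → median = 534
|x − 534|: 129, 8, 118, 0, 30, 149, 20
Sorted deviations: 0, 8, 20, 30, 118, 129, 149 → MAD = 30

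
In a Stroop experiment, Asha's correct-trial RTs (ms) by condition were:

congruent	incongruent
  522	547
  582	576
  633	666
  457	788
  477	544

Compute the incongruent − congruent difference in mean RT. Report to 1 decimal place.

90.0 ms

M(congruent) = 2671/5 = 534.200
M(incongruent) = 3121/5 = 624.200
Difference = 624.200 − 534.200 = 90.000 ms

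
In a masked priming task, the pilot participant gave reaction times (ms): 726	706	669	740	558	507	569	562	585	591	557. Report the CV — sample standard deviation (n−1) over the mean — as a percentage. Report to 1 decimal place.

13.0%

n = 11, Σ = 6770, M = 615.4545
Σ(x−M)² = 63818.727; s = √(63818.727/10) = 79.8866
CV = 79.8866 / 615.4545 = 0.12980 = 12.980%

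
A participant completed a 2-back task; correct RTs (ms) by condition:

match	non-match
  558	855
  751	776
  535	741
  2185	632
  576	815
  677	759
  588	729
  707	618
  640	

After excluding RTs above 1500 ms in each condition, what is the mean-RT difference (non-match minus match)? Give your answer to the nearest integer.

match: exclude 2185
M(match) = 5032/8 = 629.000
M(non-match) = 5925/8 = 740.625
Difference = 740.625 − 629.000 = 111.625 ms

112 ms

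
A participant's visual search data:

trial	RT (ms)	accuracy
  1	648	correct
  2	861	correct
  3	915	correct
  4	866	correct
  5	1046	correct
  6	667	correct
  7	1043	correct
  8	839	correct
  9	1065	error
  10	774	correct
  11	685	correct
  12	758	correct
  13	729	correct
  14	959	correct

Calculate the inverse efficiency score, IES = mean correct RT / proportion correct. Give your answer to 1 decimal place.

893.8 ms

Correct trials (n=13): 648, 861, 915, 866, 1046, 667, 1043, 839, 774, 685, 758, 729, 959
Mean correct RT = 10790/13 = 830.0000 ms
Proportion correct = 13/14
IES = 830.0000 / (13/14) = 893.846 ms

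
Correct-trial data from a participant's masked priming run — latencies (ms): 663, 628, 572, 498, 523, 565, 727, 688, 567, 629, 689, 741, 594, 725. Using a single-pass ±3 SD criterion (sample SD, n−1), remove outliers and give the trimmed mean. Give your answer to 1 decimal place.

629.2 ms

n = 14, ΣRT = 8809, M = 629.214
Σ(x−M)² = 80412.36; s = √(80412.36/13) = 78.648
Cutoffs: 629.214 ± 3·78.648 → [393.3, 865.2]
No RTs fall outside the cutoffs; all 14 retained. Mean = 8809/14 = 629.214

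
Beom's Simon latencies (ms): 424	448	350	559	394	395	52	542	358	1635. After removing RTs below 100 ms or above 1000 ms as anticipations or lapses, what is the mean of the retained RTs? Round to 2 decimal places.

Excluded: 52, 1635
Retained (n=8): Σ = 3470
Mean = 3470/8 = 433.7500

433.75 ms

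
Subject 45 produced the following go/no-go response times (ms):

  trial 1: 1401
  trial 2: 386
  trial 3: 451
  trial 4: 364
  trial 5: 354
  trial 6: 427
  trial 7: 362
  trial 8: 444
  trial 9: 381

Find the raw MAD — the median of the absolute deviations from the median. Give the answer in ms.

32 ms

Sorted: 354, 362, 364, 381, 386, 427, 444, 451, 1401 → median = 386
|x − 386|: 1015, 0, 65, 22, 32, 41, 24, 58, 5
Sorted deviations: 0, 5, 22, 24, 32, 41, 58, 65, 1015 → MAD = 32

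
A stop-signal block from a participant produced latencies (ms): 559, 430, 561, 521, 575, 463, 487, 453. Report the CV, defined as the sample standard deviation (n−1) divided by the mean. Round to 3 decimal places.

n = 8, Σ = 4049, M = 506.1250
Σ(x−M)² = 21614.875; s = √(21614.875/7) = 55.5683
CV = 55.5683 / 506.1250 = 0.10979

0.110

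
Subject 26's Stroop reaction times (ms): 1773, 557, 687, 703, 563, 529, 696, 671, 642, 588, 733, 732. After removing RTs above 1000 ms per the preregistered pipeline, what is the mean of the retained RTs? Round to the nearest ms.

646 ms

Excluded: 1773
Retained (n=11): Σ = 7101
Mean = 7101/11 = 645.5455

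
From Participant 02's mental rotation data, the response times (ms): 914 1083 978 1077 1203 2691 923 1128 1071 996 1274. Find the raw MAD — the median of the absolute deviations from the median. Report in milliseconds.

99 ms

Sorted: 914, 923, 978, 996, 1071, 1077, 1083, 1128, 1203, 1274, 2691 → median = 1077
|x − 1077|: 163, 6, 99, 0, 126, 1614, 154, 51, 6, 81, 197
Sorted deviations: 0, 6, 6, 51, 81, 99, 126, 154, 163, 197, 1614 → MAD = 99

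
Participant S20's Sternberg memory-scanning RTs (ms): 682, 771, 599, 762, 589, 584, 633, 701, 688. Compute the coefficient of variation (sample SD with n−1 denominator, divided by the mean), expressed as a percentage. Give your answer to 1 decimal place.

10.6%

n = 9, Σ = 6009, M = 667.6667
Σ(x−M)² = 40412.000; s = √(40412.000/8) = 71.0739
CV = 71.0739 / 667.6667 = 0.10645 = 10.645%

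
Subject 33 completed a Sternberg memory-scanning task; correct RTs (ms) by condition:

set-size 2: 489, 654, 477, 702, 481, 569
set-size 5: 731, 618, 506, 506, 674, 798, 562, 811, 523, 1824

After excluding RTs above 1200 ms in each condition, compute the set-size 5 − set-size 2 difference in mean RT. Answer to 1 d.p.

74.6 ms

set-size 5: exclude 1824
M(set-size 2) = 3372/6 = 562.000
M(set-size 5) = 5729/9 = 636.556
Difference = 636.556 − 562.000 = 74.556 ms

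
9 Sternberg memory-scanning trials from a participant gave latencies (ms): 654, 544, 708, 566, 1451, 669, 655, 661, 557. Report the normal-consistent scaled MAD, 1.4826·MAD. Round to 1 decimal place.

Sorted: 544, 557, 566, 654, 655, 661, 669, 708, 1451 → median = 655
|x − 655| sorted: 0, 1, 6, 14, 53, 89, 98, 111, 796 → MAD = 53
Robust SD ≈ 1.4826 × 53 = 78.578

78.6 ms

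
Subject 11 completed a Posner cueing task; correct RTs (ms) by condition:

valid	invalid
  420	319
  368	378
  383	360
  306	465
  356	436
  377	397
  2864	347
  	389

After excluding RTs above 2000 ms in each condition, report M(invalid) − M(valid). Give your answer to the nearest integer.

valid: exclude 2864
M(valid) = 2210/6 = 368.333
M(invalid) = 3091/8 = 386.375
Difference = 386.375 − 368.333 = 18.042 ms

18 ms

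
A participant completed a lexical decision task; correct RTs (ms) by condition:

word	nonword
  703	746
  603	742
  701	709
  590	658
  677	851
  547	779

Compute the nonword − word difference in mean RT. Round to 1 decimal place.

110.7 ms

M(word) = 3821/6 = 636.833
M(nonword) = 4485/6 = 747.500
Difference = 747.500 − 636.833 = 110.667 ms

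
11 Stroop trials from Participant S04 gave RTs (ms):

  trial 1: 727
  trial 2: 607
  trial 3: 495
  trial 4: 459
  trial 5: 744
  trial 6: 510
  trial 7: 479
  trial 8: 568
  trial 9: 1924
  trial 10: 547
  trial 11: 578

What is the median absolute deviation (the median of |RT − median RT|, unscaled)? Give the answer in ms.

Sorted: 459, 479, 495, 510, 547, 568, 578, 607, 727, 744, 1924 → median = 568
|x − 568|: 159, 39, 73, 109, 176, 58, 89, 0, 1356, 21, 10
Sorted deviations: 0, 10, 21, 39, 58, 73, 89, 109, 159, 176, 1356 → MAD = 73

73 ms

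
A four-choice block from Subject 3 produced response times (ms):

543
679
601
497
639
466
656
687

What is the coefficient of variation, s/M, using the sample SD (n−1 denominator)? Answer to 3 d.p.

0.142

n = 8, Σ = 4768, M = 596.0000
Σ(x−M)² = 50154.000; s = √(50154.000/7) = 84.6455
CV = 84.6455 / 596.0000 = 0.14202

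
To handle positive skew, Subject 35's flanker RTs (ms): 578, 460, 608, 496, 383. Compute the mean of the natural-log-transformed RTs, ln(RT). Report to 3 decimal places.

ln(RT): 6.3596, 6.1312, 6.4102, 6.2066, 5.9480
Σ ln(RT) = 31.0556
Mean = 31.0556/5 = 6.21112

6.211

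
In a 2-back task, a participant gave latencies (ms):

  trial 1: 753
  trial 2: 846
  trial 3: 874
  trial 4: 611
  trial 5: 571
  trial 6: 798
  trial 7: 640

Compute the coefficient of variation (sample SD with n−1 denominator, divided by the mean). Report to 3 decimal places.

n = 7, Σ = 5093, M = 727.5714
Σ(x−M)² = 86845.714; s = √(86845.714/6) = 120.3091
CV = 120.3091 / 727.5714 = 0.16536

0.165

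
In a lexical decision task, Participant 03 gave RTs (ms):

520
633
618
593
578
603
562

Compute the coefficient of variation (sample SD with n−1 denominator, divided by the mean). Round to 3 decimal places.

0.064

n = 7, Σ = 4107, M = 586.7143
Σ(x−M)² = 8563.429; s = √(8563.429/6) = 37.7788
CV = 37.7788 / 586.7143 = 0.06439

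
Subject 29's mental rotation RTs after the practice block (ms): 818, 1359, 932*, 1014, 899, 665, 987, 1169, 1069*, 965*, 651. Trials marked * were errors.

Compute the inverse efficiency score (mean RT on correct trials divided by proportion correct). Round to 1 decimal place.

1299.7 ms

Correct trials (n=8): 818, 1359, 1014, 899, 665, 987, 1169, 651
Mean correct RT = 7562/8 = 945.2500 ms
Proportion correct = 8/11
IES = 945.2500 / (8/11) = 1299.719 ms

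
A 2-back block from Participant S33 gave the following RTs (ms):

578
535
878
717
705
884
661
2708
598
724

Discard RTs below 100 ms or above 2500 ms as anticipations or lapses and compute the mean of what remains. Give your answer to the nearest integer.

698 ms

Excluded: 2708
Retained (n=9): Σ = 6280
Mean = 6280/9 = 697.7778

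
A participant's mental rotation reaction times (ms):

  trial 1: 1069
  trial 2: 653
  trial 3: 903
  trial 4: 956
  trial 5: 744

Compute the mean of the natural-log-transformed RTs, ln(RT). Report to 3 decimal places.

ln(RT): 6.9745, 6.4816, 6.8057, 6.8628, 6.6120
Σ ln(RT) = 33.7366
Mean = 33.7366/5 = 6.74732

6.747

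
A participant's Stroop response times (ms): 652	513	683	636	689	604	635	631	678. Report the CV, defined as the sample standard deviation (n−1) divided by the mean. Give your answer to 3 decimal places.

0.085

n = 9, Σ = 5721, M = 635.6667
Σ(x−M)² = 23216.000; s = √(23216.000/8) = 53.8702
CV = 53.8702 / 635.6667 = 0.08475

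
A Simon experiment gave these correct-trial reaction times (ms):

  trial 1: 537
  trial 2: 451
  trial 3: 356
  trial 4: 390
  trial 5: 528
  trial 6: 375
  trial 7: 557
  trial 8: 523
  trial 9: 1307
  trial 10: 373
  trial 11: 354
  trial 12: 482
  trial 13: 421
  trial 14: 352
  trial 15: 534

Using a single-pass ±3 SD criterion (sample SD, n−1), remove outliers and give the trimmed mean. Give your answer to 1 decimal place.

445.2 ms

n = 15, ΣRT = 7540, M = 502.667
Σ(x−M)² = 775005.33; s = √(775005.33/14) = 235.282
Cutoffs: 502.667 ± 3·235.282 → [-203.2, 1208.5]
Outside: 1307 → excluded.
Retained (n=14): Σ = 6233, mean = 6233/14 = 445.214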